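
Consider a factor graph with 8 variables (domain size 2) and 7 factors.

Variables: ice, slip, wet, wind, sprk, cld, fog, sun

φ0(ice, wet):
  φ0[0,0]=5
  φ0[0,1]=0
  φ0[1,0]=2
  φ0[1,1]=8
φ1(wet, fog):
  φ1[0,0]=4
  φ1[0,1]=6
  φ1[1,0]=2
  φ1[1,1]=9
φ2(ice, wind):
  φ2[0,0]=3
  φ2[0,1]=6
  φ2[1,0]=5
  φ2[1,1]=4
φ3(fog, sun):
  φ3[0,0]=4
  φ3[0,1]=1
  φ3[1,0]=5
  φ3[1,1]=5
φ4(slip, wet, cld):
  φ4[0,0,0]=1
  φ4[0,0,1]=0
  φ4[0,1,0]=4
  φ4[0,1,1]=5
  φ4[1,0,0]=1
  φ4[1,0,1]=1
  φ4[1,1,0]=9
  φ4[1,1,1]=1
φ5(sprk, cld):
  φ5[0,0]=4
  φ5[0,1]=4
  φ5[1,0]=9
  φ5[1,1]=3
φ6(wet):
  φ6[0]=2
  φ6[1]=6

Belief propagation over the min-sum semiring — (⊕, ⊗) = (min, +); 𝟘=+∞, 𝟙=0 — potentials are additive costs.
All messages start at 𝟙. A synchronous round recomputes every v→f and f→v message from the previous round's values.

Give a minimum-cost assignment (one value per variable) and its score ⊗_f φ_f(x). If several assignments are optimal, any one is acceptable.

init: all messages = 𝟙 over 2 values
r1 m[φ0→ice] = [0, 2]
r1 m[φ0→wet] = [2, 0]
r1 m[φ1→wet] = [4, 2]
r1 m[φ1→fog] = [2, 6]
r1 m[φ2→ice] = [3, 4]
r1 m[φ2→wind] = [3, 4]
r1 m[φ3→fog] = [1, 5]
r1 m[φ3→sun] = [4, 1]
r1 m[φ4→slip] = [0, 1]
r1 m[φ4→wet] = [0, 1]
r1 m[φ4→cld] = [1, 0]
r1 m[φ5→sprk] = [4, 3]
r1 m[φ5→cld] = [4, 3]
r1 m[φ6→wet] = [2, 6]
r1 m[ice→φ0] = [0, 0]
r1 m[ice→φ2] = [0, 0]
r1 m[slip→φ4] = [0, 0]
r1 m[wet→φ0] = [0, 0]
r1 m[wet→φ1] = [0, 0]
r1 m[wet→φ4] = [0, 0]
r1 m[wet→φ6] = [0, 0]
r1 m[wind→φ2] = [0, 0]
r1 m[sprk→φ5] = [0, 0]
r1 m[cld→φ4] = [0, 0]
r1 m[cld→φ5] = [0, 0]
r1 m[fog→φ1] = [0, 0]
r1 m[fog→φ3] = [0, 0]
r1 m[sun→φ3] = [0, 0]
r2 m[φ0→ice] = [0, 2]
r2 m[φ0→wet] = [2, 0]
r2 m[φ1→wet] = [4, 2]
r2 m[φ1→fog] = [2, 6]
r2 m[φ2→ice] = [3, 4]
r2 m[φ2→wind] = [3, 4]
r2 m[φ3→fog] = [1, 5]
r2 m[φ3→sun] = [4, 1]
r2 m[φ4→slip] = [0, 1]
r2 m[φ4→wet] = [0, 1]
r2 m[φ4→cld] = [1, 0]
r2 m[φ5→sprk] = [4, 3]
r2 m[φ5→cld] = [4, 3]
r2 m[φ6→wet] = [2, 6]
r2 m[ice→φ0] = [3, 4]
r2 m[ice→φ2] = [0, 2]
r2 m[slip→φ4] = [0, 0]
r2 m[wet→φ0] = [6, 9]
r2 m[wet→φ1] = [4, 7]
r2 m[wet→φ4] = [8, 8]
r2 m[wet→φ6] = [6, 3]
r2 m[wind→φ2] = [0, 0]
r2 m[sprk→φ5] = [0, 0]
r2 m[cld→φ4] = [4, 3]
r2 m[cld→φ5] = [1, 0]
r2 m[fog→φ1] = [1, 5]
r2 m[fog→φ3] = [2, 6]
r2 m[sun→φ3] = [0, 0]
r3 m[φ0→ice] = [9, 8]
r3 m[φ0→wet] = [6, 3]
r3 m[φ1→wet] = [5, 3]
r3 m[φ1→fog] = [8, 10]
r3 m[φ2→ice] = [3, 4]
r3 m[φ2→wind] = [3, 6]
r3 m[φ3→fog] = [1, 5]
r3 m[φ3→sun] = [6, 3]
r3 m[φ4→slip] = [11, 12]
r3 m[φ4→wet] = [3, 4]
r3 m[φ4→cld] = [9, 8]
r3 m[φ5→sprk] = [4, 3]
r3 m[φ5→cld] = [4, 3]
r3 m[φ6→wet] = [2, 6]
r3 m[ice→φ0] = [3, 4]
r3 m[ice→φ2] = [0, 2]
r3 m[slip→φ4] = [0, 0]
r3 m[wet→φ0] = [6, 9]
r3 m[wet→φ1] = [4, 7]
r3 m[wet→φ4] = [8, 8]
r3 m[wet→φ6] = [6, 3]
r3 m[wind→φ2] = [0, 0]
r3 m[sprk→φ5] = [0, 0]
r3 m[cld→φ4] = [4, 3]
r3 m[cld→φ5] = [1, 0]
r3 m[fog→φ1] = [1, 5]
r3 m[fog→φ3] = [2, 6]
r3 m[sun→φ3] = [0, 0]
r4 m[φ0→ice] = [9, 8]
r4 m[φ0→wet] = [6, 3]
r4 m[φ1→wet] = [5, 3]
r4 m[φ1→fog] = [8, 10]
r4 m[φ2→ice] = [3, 4]
r4 m[φ2→wind] = [3, 6]
r4 m[φ3→fog] = [1, 5]
r4 m[φ3→sun] = [6, 3]
r4 m[φ4→slip] = [11, 12]
r4 m[φ4→wet] = [3, 4]
r4 m[φ4→cld] = [9, 8]
r4 m[φ5→sprk] = [4, 3]
r4 m[φ5→cld] = [4, 3]
r4 m[φ6→wet] = [2, 6]
r4 m[ice→φ0] = [3, 4]
r4 m[ice→φ2] = [9, 8]
r4 m[slip→φ4] = [0, 0]
r4 m[wet→φ0] = [10, 13]
r4 m[wet→φ1] = [11, 13]
r4 m[wet→φ4] = [13, 12]
r4 m[wet→φ6] = [14, 10]
r4 m[wind→φ2] = [0, 0]
r4 m[sprk→φ5] = [0, 0]
r4 m[cld→φ4] = [4, 3]
r4 m[cld→φ5] = [9, 8]
r4 m[fog→φ1] = [1, 5]
r4 m[fog→φ3] = [8, 10]
r4 m[sun→φ3] = [0, 0]
r5 m[φ0→ice] = [13, 12]
r5 m[φ0→wet] = [6, 3]
r5 m[φ1→wet] = [5, 3]
r5 m[φ1→fog] = [15, 17]
r5 m[φ2→ice] = [3, 4]
r5 m[φ2→wind] = [12, 12]
r5 m[φ3→fog] = [1, 5]
r5 m[φ3→sun] = [12, 9]
r5 m[φ4→slip] = [16, 16]
r5 m[φ4→wet] = [3, 4]
r5 m[φ4→cld] = [14, 13]
r5 m[φ5→sprk] = [12, 11]
r5 m[φ5→cld] = [4, 3]
r5 m[φ6→wet] = [2, 6]
r5 m[ice→φ0] = [3, 4]
r5 m[ice→φ2] = [9, 8]
r5 m[slip→φ4] = [0, 0]
r5 m[wet→φ0] = [10, 13]
r5 m[wet→φ1] = [11, 13]
r5 m[wet→φ4] = [13, 12]
r5 m[wet→φ6] = [14, 10]
r5 m[wind→φ2] = [0, 0]
r5 m[sprk→φ5] = [0, 0]
r5 m[cld→φ4] = [4, 3]
r5 m[cld→φ5] = [9, 8]
r5 m[fog→φ1] = [1, 5]
r5 m[fog→φ3] = [8, 10]
r5 m[sun→φ3] = [0, 0]
r6 m[φ0→ice] = [13, 12]
r6 m[φ0→wet] = [6, 3]
r6 m[φ1→wet] = [5, 3]
r6 m[φ1→fog] = [15, 17]
r6 m[φ2→ice] = [3, 4]
r6 m[φ2→wind] = [12, 12]
r6 m[φ3→fog] = [1, 5]
r6 m[φ3→sun] = [12, 9]
r6 m[φ4→slip] = [16, 16]
r6 m[φ4→wet] = [3, 4]
r6 m[φ4→cld] = [14, 13]
r6 m[φ5→sprk] = [12, 11]
r6 m[φ5→cld] = [4, 3]
r6 m[φ6→wet] = [2, 6]
r6 m[ice→φ0] = [3, 4]
r6 m[ice→φ2] = [13, 12]
r6 m[slip→φ4] = [0, 0]
r6 m[wet→φ0] = [10, 13]
r6 m[wet→φ1] = [11, 13]
r6 m[wet→φ4] = [13, 12]
r6 m[wet→φ6] = [14, 10]
r6 m[wind→φ2] = [0, 0]
r6 m[sprk→φ5] = [0, 0]
r6 m[cld→φ4] = [4, 3]
r6 m[cld→φ5] = [14, 13]
r6 m[fog→φ1] = [1, 5]
r6 m[fog→φ3] = [15, 17]
r6 m[sun→φ3] = [0, 0]
r7 m[φ0→ice] = [13, 12]
r7 m[φ0→wet] = [6, 3]
r7 m[φ1→wet] = [5, 3]
r7 m[φ1→fog] = [15, 17]
r7 m[φ2→ice] = [3, 4]
r7 m[φ2→wind] = [16, 16]
r7 m[φ3→fog] = [1, 5]
r7 m[φ3→sun] = [19, 16]
r7 m[φ4→slip] = [16, 16]
r7 m[φ4→wet] = [3, 4]
r7 m[φ4→cld] = [14, 13]
r7 m[φ5→sprk] = [17, 16]
r7 m[φ5→cld] = [4, 3]
r7 m[φ6→wet] = [2, 6]
r7 m[ice→φ0] = [3, 4]
r7 m[ice→φ2] = [13, 12]
r7 m[slip→φ4] = [0, 0]
r7 m[wet→φ0] = [10, 13]
r7 m[wet→φ1] = [11, 13]
r7 m[wet→φ4] = [13, 12]
r7 m[wet→φ6] = [14, 10]
r7 m[wind→φ2] = [0, 0]
r7 m[sprk→φ5] = [0, 0]
r7 m[cld→φ4] = [4, 3]
r7 m[cld→φ5] = [14, 13]
r7 m[fog→φ1] = [1, 5]
r7 m[fog→φ3] = [15, 17]
r7 m[sun→φ3] = [0, 0]
r8 m[φ0→ice] = [13, 12]
r8 m[φ0→wet] = [6, 3]
r8 m[φ1→wet] = [5, 3]
r8 m[φ1→fog] = [15, 17]
r8 m[φ2→ice] = [3, 4]
r8 m[φ2→wind] = [16, 16]
r8 m[φ3→fog] = [1, 5]
r8 m[φ3→sun] = [19, 16]
r8 m[φ4→slip] = [16, 16]
r8 m[φ4→wet] = [3, 4]
r8 m[φ4→cld] = [14, 13]
r8 m[φ5→sprk] = [17, 16]
r8 m[φ5→cld] = [4, 3]
r8 m[φ6→wet] = [2, 6]
r8 m[ice→φ0] = [3, 4]
r8 m[ice→φ2] = [13, 12]
r8 m[slip→φ4] = [0, 0]
r8 m[wet→φ0] = [10, 13]
r8 m[wet→φ1] = [11, 13]
r8 m[wet→φ4] = [13, 12]
r8 m[wet→φ6] = [14, 10]
r8 m[wind→φ2] = [0, 0]
r8 m[sprk→φ5] = [0, 0]
r8 m[cld→φ4] = [4, 3]
r8 m[cld→φ5] = [14, 13]
r8 m[fog→φ1] = [1, 5]
r8 m[fog→φ3] = [15, 17]
r8 m[sun→φ3] = [0, 0]
fixed point reached at round 8
traceback from ice: (ice=0, slip=1, wet=1, wind=0, sprk=1, cld=1, fog=0, sun=1), score=16

assignment: (ice=0, slip=1, wet=1, wind=0, sprk=1, cld=1, fog=0, sun=1); score = 16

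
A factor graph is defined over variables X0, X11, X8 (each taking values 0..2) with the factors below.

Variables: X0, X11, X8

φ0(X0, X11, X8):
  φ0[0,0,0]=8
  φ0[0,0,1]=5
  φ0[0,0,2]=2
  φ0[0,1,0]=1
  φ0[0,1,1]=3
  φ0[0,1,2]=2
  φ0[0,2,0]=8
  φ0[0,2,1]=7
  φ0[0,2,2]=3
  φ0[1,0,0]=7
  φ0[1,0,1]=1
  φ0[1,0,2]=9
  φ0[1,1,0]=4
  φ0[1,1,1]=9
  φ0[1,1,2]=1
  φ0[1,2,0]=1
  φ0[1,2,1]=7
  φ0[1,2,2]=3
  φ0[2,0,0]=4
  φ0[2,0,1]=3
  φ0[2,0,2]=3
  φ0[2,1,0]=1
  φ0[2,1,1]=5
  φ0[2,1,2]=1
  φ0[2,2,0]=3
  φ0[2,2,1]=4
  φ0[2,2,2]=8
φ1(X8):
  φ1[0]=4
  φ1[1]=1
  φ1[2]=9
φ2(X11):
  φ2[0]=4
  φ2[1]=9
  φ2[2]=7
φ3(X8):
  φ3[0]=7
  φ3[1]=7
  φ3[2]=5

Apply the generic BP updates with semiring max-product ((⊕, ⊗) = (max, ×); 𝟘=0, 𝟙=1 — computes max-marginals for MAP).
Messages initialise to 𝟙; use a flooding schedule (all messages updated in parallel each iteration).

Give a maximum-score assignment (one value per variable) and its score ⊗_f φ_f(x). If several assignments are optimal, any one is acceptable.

init: all messages = 𝟙 over 3 values
r1 m[φ0→X0] = [8, 9, 8]
r1 m[φ0→X11] = [9, 9, 8]
r1 m[φ0→X8] = [8, 9, 9]
r1 m[φ1→X8] = [4, 1, 9]
r1 m[φ2→X11] = [4, 9, 7]
r1 m[φ3→X8] = [7, 7, 5]
r1 m[X0→φ0] = [1, 1, 1]
r1 m[X11→φ0] = [1, 1, 1]
r1 m[X11→φ2] = [1, 1, 1]
r1 m[X8→φ0] = [1, 1, 1]
r1 m[X8→φ1] = [1, 1, 1]
r1 m[X8→φ3] = [1, 1, 1]
r2 m[φ0→X0] = [8, 9, 8]
r2 m[φ0→X11] = [9, 9, 8]
r2 m[φ0→X8] = [8, 9, 9]
r2 m[φ1→X8] = [4, 1, 9]
r2 m[φ2→X11] = [4, 9, 7]
r2 m[φ3→X8] = [7, 7, 5]
r2 m[X0→φ0] = [1, 1, 1]
r2 m[X11→φ0] = [4, 9, 7]
r2 m[X11→φ2] = [9, 9, 8]
r2 m[X8→φ0] = [28, 7, 45]
r2 m[X8→φ1] = [56, 63, 45]
r2 m[X8→φ3] = [32, 9, 81]
r3 m[φ0→X0] = [1568, 1620, 2520]
r3 m[φ0→X11] = [405, 112, 360]
r3 m[φ0→X8] = [56, 81, 56]
r3 m[φ1→X8] = [4, 1, 9]
r3 m[φ2→X11] = [4, 9, 7]
r3 m[φ3→X8] = [7, 7, 5]
r3 m[X0→φ0] = [1, 1, 1]
r3 m[X11→φ0] = [4, 9, 7]
r3 m[X11→φ2] = [9, 9, 8]
r3 m[X8→φ0] = [28, 7, 45]
r3 m[X8→φ1] = [56, 63, 45]
r3 m[X8→φ3] = [32, 9, 81]
r4 m[φ0→X0] = [1568, 1620, 2520]
r4 m[φ0→X11] = [405, 112, 360]
r4 m[φ0→X8] = [56, 81, 56]
r4 m[φ1→X8] = [4, 1, 9]
r4 m[φ2→X11] = [4, 9, 7]
r4 m[φ3→X8] = [7, 7, 5]
r4 m[X0→φ0] = [1, 1, 1]
r4 m[X11→φ0] = [4, 9, 7]
r4 m[X11→φ2] = [405, 112, 360]
r4 m[X8→φ0] = [28, 7, 45]
r4 m[X8→φ1] = [392, 567, 280]
r4 m[X8→φ3] = [224, 81, 504]
r5 m[φ0→X0] = [1568, 1620, 2520]
r5 m[φ0→X11] = [405, 112, 360]
r5 m[φ0→X8] = [56, 81, 56]
r5 m[φ1→X8] = [4, 1, 9]
r5 m[φ2→X11] = [4, 9, 7]
r5 m[φ3→X8] = [7, 7, 5]
r5 m[X0→φ0] = [1, 1, 1]
r5 m[X11→φ0] = [4, 9, 7]
r5 m[X11→φ2] = [405, 112, 360]
r5 m[X8→φ0] = [28, 7, 45]
r5 m[X8→φ1] = [392, 567, 280]
r5 m[X8→φ3] = [224, 81, 504]
fixed point reached at round 5
traceback from X0: (X0=2, X11=2, X8=2), score=2520

assignment: (X0=2, X11=2, X8=2); score = 2520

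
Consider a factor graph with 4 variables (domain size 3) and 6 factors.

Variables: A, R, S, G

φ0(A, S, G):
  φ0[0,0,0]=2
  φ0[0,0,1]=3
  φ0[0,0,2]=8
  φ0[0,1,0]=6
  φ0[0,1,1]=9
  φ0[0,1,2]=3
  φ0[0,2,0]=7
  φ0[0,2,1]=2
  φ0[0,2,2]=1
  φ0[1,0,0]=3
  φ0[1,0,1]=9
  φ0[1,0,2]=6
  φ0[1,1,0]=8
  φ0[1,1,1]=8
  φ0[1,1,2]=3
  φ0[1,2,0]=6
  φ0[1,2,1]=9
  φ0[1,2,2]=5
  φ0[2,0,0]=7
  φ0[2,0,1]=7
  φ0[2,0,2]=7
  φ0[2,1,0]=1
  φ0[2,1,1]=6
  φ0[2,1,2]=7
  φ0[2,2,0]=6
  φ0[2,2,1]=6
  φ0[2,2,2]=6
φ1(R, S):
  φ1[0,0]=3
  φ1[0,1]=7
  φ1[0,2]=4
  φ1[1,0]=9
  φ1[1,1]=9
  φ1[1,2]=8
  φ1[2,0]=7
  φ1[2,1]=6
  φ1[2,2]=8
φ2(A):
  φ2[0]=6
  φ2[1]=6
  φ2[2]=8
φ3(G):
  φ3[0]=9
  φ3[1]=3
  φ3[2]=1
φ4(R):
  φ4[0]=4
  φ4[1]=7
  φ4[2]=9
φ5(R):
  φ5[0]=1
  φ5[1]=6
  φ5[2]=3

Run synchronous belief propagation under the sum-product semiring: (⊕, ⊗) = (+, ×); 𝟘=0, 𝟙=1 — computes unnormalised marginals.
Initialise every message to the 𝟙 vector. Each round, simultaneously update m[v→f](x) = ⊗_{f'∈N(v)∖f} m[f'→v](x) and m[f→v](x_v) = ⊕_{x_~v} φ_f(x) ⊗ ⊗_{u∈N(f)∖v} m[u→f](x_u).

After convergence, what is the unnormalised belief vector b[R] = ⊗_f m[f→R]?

init: all messages = 𝟙 over 3 values
r1 m[φ0→A] = [41, 57, 53]
r1 m[φ0→S] = [52, 51, 48]
r1 m[φ0→G] = [46, 59, 46]
r1 m[φ1→R] = [14, 26, 21]
r1 m[φ1→S] = [19, 22, 20]
r1 m[φ2→A] = [6, 6, 8]
r1 m[φ3→G] = [9, 3, 1]
r1 m[φ4→R] = [4, 7, 9]
r1 m[φ5→R] = [1, 6, 3]
r1 m[A→φ0] = [1, 1, 1]
r1 m[A→φ2] = [1, 1, 1]
r1 m[R→φ1] = [1, 1, 1]
r1 m[R→φ4] = [1, 1, 1]
r1 m[R→φ5] = [1, 1, 1]
r1 m[S→φ0] = [1, 1, 1]
r1 m[S→φ1] = [1, 1, 1]
r1 m[G→φ0] = [1, 1, 1]
r1 m[G→φ3] = [1, 1, 1]
r2 m[φ0→A] = [41, 57, 53]
r2 m[φ0→S] = [52, 51, 48]
r2 m[φ0→G] = [46, 59, 46]
r2 m[φ1→R] = [14, 26, 21]
r2 m[φ1→S] = [19, 22, 20]
r2 m[φ2→A] = [6, 6, 8]
r2 m[φ3→G] = [9, 3, 1]
r2 m[φ4→R] = [4, 7, 9]
r2 m[φ5→R] = [1, 6, 3]
r2 m[A→φ0] = [6, 6, 8]
r2 m[A→φ2] = [41, 57, 53]
r2 m[R→φ1] = [4, 42, 27]
r2 m[R→φ4] = [14, 156, 63]
r2 m[R→φ5] = [56, 182, 189]
r2 m[S→φ0] = [19, 22, 20]
r2 m[S→φ1] = [52, 51, 48]
r2 m[G→φ0] = [9, 3, 1]
r2 m[G→φ3] = [46, 59, 46]
r3 m[φ0→A] = [3913, 5038, 4037]
r3 m[φ0→S] = [1298, 1370, 1560]
r3 m[φ0→G] = [6178, 8012, 6364]
r3 m[φ1→R] = [705, 1311, 1054]
r3 m[φ1→S] = [579, 568, 568]
r3 m[φ2→A] = [6, 6, 8]
r3 m[φ3→G] = [9, 3, 1]
r3 m[φ4→R] = [4, 7, 9]
r3 m[φ5→R] = [1, 6, 3]
r3 m[A→φ0] = [6, 6, 8]
r3 m[A→φ2] = [41, 57, 53]
r3 m[R→φ1] = [4, 42, 27]
r3 m[R→φ4] = [14, 156, 63]
r3 m[R→φ5] = [56, 182, 189]
r3 m[S→φ0] = [19, 22, 20]
r3 m[S→φ1] = [52, 51, 48]
r3 m[G→φ0] = [9, 3, 1]
r3 m[G→φ3] = [46, 59, 46]
r4 m[φ0→A] = [3913, 5038, 4037]
r4 m[φ0→S] = [1298, 1370, 1560]
r4 m[φ0→G] = [6178, 8012, 6364]
r4 m[φ1→R] = [705, 1311, 1054]
r4 m[φ1→S] = [579, 568, 568]
r4 m[φ2→A] = [6, 6, 8]
r4 m[φ3→G] = [9, 3, 1]
r4 m[φ4→R] = [4, 7, 9]
r4 m[φ5→R] = [1, 6, 3]
r4 m[A→φ0] = [6, 6, 8]
r4 m[A→φ2] = [3913, 5038, 4037]
r4 m[R→φ1] = [4, 42, 27]
r4 m[R→φ4] = [705, 7866, 3162]
r4 m[R→φ5] = [2820, 9177, 9486]
r4 m[S→φ0] = [579, 568, 568]
r4 m[S→φ1] = [1298, 1370, 1560]
r4 m[G→φ0] = [9, 3, 1]
r4 m[G→φ3] = [6178, 8012, 6364]
r5 m[φ0→A] = [107737, 139820, 116305]
r5 m[φ0→S] = [1298, 1370, 1560]
r5 m[φ0→G] = [173618, 224064, 181028]
r5 m[φ1→R] = [19724, 36492, 29786]
r5 m[φ1→S] = [579, 568, 568]
r5 m[φ2→A] = [6, 6, 8]
r5 m[φ3→G] = [9, 3, 1]
r5 m[φ4→R] = [4, 7, 9]
r5 m[φ5→R] = [1, 6, 3]
r5 m[A→φ0] = [6, 6, 8]
r5 m[A→φ2] = [3913, 5038, 4037]
r5 m[R→φ1] = [4, 42, 27]
r5 m[R→φ4] = [705, 7866, 3162]
r5 m[R→φ5] = [2820, 9177, 9486]
r5 m[S→φ0] = [579, 568, 568]
r5 m[S→φ1] = [1298, 1370, 1560]
r5 m[G→φ0] = [9, 3, 1]
r5 m[G→φ3] = [6178, 8012, 6364]
r6 m[φ0→A] = [107737, 139820, 116305]
r6 m[φ0→S] = [1298, 1370, 1560]
r6 m[φ0→G] = [173618, 224064, 181028]
r6 m[φ1→R] = [19724, 36492, 29786]
r6 m[φ1→S] = [579, 568, 568]
r6 m[φ2→A] = [6, 6, 8]
r6 m[φ3→G] = [9, 3, 1]
r6 m[φ4→R] = [4, 7, 9]
r6 m[φ5→R] = [1, 6, 3]
r6 m[A→φ0] = [6, 6, 8]
r6 m[A→φ2] = [107737, 139820, 116305]
r6 m[R→φ1] = [4, 42, 27]
r6 m[R→φ4] = [19724, 218952, 89358]
r6 m[R→φ5] = [78896, 255444, 268074]
r6 m[S→φ0] = [579, 568, 568]
r6 m[S→φ1] = [1298, 1370, 1560]
r6 m[G→φ0] = [9, 3, 1]
r6 m[G→φ3] = [173618, 224064, 181028]
r7 m[φ0→A] = [107737, 139820, 116305]
r7 m[φ0→S] = [1298, 1370, 1560]
r7 m[φ0→G] = [173618, 224064, 181028]
r7 m[φ1→R] = [19724, 36492, 29786]
r7 m[φ1→S] = [579, 568, 568]
r7 m[φ2→A] = [6, 6, 8]
r7 m[φ3→G] = [9, 3, 1]
r7 m[φ4→R] = [4, 7, 9]
r7 m[φ5→R] = [1, 6, 3]
r7 m[A→φ0] = [6, 6, 8]
r7 m[A→φ2] = [107737, 139820, 116305]
r7 m[R→φ1] = [4, 42, 27]
r7 m[R→φ4] = [19724, 218952, 89358]
r7 m[R→φ5] = [78896, 255444, 268074]
r7 m[S→φ0] = [579, 568, 568]
r7 m[S→φ1] = [1298, 1370, 1560]
r7 m[G→φ0] = [9, 3, 1]
r7 m[G→φ3] = [173618, 224064, 181028]
fixed point reached at round 7
b[R] = ⊗ incoming = [78896, 1532664, 804222]

b[R] = [78896, 1532664, 804222]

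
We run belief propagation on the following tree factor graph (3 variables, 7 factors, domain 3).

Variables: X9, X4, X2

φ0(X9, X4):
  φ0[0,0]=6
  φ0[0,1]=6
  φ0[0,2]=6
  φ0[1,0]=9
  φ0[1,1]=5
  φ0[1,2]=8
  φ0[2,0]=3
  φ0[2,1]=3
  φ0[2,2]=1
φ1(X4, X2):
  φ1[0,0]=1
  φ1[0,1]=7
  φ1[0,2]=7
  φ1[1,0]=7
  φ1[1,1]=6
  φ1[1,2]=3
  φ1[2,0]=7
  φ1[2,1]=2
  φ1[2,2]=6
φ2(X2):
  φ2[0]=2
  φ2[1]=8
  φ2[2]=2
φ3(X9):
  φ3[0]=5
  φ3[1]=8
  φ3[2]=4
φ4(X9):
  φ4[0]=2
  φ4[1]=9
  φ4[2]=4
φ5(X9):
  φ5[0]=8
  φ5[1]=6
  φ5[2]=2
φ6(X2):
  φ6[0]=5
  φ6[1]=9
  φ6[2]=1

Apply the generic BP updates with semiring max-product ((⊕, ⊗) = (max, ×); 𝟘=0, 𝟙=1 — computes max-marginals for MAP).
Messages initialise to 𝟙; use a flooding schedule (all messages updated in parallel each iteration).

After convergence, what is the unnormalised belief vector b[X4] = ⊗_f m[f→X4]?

b[X4] = [1959552, 933120, 497664]

init: all messages = 𝟙 over 3 values
r1 m[φ0→X9] = [6, 9, 3]
r1 m[φ0→X4] = [9, 6, 8]
r1 m[φ1→X4] = [7, 7, 7]
r1 m[φ1→X2] = [7, 7, 7]
r1 m[φ2→X2] = [2, 8, 2]
r1 m[φ3→X9] = [5, 8, 4]
r1 m[φ4→X9] = [2, 9, 4]
r1 m[φ5→X9] = [8, 6, 2]
r1 m[φ6→X2] = [5, 9, 1]
r1 m[X9→φ0] = [1, 1, 1]
r1 m[X9→φ3] = [1, 1, 1]
r1 m[X9→φ4] = [1, 1, 1]
r1 m[X9→φ5] = [1, 1, 1]
r1 m[X4→φ0] = [1, 1, 1]
r1 m[X4→φ1] = [1, 1, 1]
r1 m[X2→φ1] = [1, 1, 1]
r1 m[X2→φ2] = [1, 1, 1]
r1 m[X2→φ6] = [1, 1, 1]
r2 m[φ0→X9] = [6, 9, 3]
r2 m[φ0→X4] = [9, 6, 8]
r2 m[φ1→X4] = [7, 7, 7]
r2 m[φ1→X2] = [7, 7, 7]
r2 m[φ2→X2] = [2, 8, 2]
r2 m[φ3→X9] = [5, 8, 4]
r2 m[φ4→X9] = [2, 9, 4]
r2 m[φ5→X9] = [8, 6, 2]
r2 m[φ6→X2] = [5, 9, 1]
r2 m[X9→φ0] = [80, 432, 32]
r2 m[X9→φ3] = [96, 486, 24]
r2 m[X9→φ4] = [240, 432, 24]
r2 m[X9→φ5] = [60, 648, 48]
r2 m[X4→φ0] = [7, 7, 7]
r2 m[X4→φ1] = [9, 6, 8]
r2 m[X2→φ1] = [10, 72, 2]
r2 m[X2→φ2] = [35, 63, 7]
r2 m[X2→φ6] = [14, 56, 14]
r3 m[φ0→X9] = [42, 63, 21]
r3 m[φ0→X4] = [3888, 2160, 3456]
r3 m[φ1→X4] = [504, 432, 144]
r3 m[φ1→X2] = [56, 63, 63]
r3 m[φ2→X2] = [2, 8, 2]
r3 m[φ3→X9] = [5, 8, 4]
r3 m[φ4→X9] = [2, 9, 4]
r3 m[φ5→X9] = [8, 6, 2]
r3 m[φ6→X2] = [5, 9, 1]
r3 m[X9→φ0] = [80, 432, 32]
r3 m[X9→φ3] = [96, 486, 24]
r3 m[X9→φ4] = [240, 432, 24]
r3 m[X9→φ5] = [60, 648, 48]
r3 m[X4→φ0] = [7, 7, 7]
r3 m[X4→φ1] = [9, 6, 8]
r3 m[X2→φ1] = [10, 72, 2]
r3 m[X2→φ2] = [35, 63, 7]
r3 m[X2→φ6] = [14, 56, 14]
r4 m[φ0→X9] = [42, 63, 21]
r4 m[φ0→X4] = [3888, 2160, 3456]
r4 m[φ1→X4] = [504, 432, 144]
r4 m[φ1→X2] = [56, 63, 63]
r4 m[φ2→X2] = [2, 8, 2]
r4 m[φ3→X9] = [5, 8, 4]
r4 m[φ4→X9] = [2, 9, 4]
r4 m[φ5→X9] = [8, 6, 2]
r4 m[φ6→X2] = [5, 9, 1]
r4 m[X9→φ0] = [80, 432, 32]
r4 m[X9→φ3] = [672, 3402, 168]
r4 m[X9→φ4] = [1680, 3024, 168]
r4 m[X9→φ5] = [420, 4536, 336]
r4 m[X4→φ0] = [504, 432, 144]
r4 m[X4→φ1] = [3888, 2160, 3456]
r4 m[X2→φ1] = [10, 72, 2]
r4 m[X2→φ2] = [280, 567, 63]
r4 m[X2→φ6] = [112, 504, 126]
r5 m[φ0→X9] = [3024, 4536, 1512]
r5 m[φ0→X4] = [3888, 2160, 3456]
r5 m[φ1→X4] = [504, 432, 144]
r5 m[φ1→X2] = [24192, 27216, 27216]
r5 m[φ2→X2] = [2, 8, 2]
r5 m[φ3→X9] = [5, 8, 4]
r5 m[φ4→X9] = [2, 9, 4]
r5 m[φ5→X9] = [8, 6, 2]
r5 m[φ6→X2] = [5, 9, 1]
r5 m[X9→φ0] = [80, 432, 32]
r5 m[X9→φ3] = [672, 3402, 168]
r5 m[X9→φ4] = [1680, 3024, 168]
r5 m[X9→φ5] = [420, 4536, 336]
r5 m[X4→φ0] = [504, 432, 144]
r5 m[X4→φ1] = [3888, 2160, 3456]
r5 m[X2→φ1] = [10, 72, 2]
r5 m[X2→φ2] = [280, 567, 63]
r5 m[X2→φ6] = [112, 504, 126]
r6 m[φ0→X9] = [3024, 4536, 1512]
r6 m[φ0→X4] = [3888, 2160, 3456]
r6 m[φ1→X4] = [504, 432, 144]
r6 m[φ1→X2] = [24192, 27216, 27216]
r6 m[φ2→X2] = [2, 8, 2]
r6 m[φ3→X9] = [5, 8, 4]
r6 m[φ4→X9] = [2, 9, 4]
r6 m[φ5→X9] = [8, 6, 2]
r6 m[φ6→X2] = [5, 9, 1]
r6 m[X9→φ0] = [80, 432, 32]
r6 m[X9→φ3] = [48384, 244944, 12096]
r6 m[X9→φ4] = [120960, 217728, 12096]
r6 m[X9→φ5] = [30240, 326592, 24192]
r6 m[X4→φ0] = [504, 432, 144]
r6 m[X4→φ1] = [3888, 2160, 3456]
r6 m[X2→φ1] = [10, 72, 2]
r6 m[X2→φ2] = [120960, 244944, 27216]
r6 m[X2→φ6] = [48384, 217728, 54432]
r7 m[φ0→X9] = [3024, 4536, 1512]
r7 m[φ0→X4] = [3888, 2160, 3456]
r7 m[φ1→X4] = [504, 432, 144]
r7 m[φ1→X2] = [24192, 27216, 27216]
r7 m[φ2→X2] = [2, 8, 2]
r7 m[φ3→X9] = [5, 8, 4]
r7 m[φ4→X9] = [2, 9, 4]
r7 m[φ5→X9] = [8, 6, 2]
r7 m[φ6→X2] = [5, 9, 1]
r7 m[X9→φ0] = [80, 432, 32]
r7 m[X9→φ3] = [48384, 244944, 12096]
r7 m[X9→φ4] = [120960, 217728, 12096]
r7 m[X9→φ5] = [30240, 326592, 24192]
r7 m[X4→φ0] = [504, 432, 144]
r7 m[X4→φ1] = [3888, 2160, 3456]
r7 m[X2→φ1] = [10, 72, 2]
r7 m[X2→φ2] = [120960, 244944, 27216]
r7 m[X2→φ6] = [48384, 217728, 54432]
fixed point reached at round 7
b[X4] = ⊗ incoming = [1959552, 933120, 497664]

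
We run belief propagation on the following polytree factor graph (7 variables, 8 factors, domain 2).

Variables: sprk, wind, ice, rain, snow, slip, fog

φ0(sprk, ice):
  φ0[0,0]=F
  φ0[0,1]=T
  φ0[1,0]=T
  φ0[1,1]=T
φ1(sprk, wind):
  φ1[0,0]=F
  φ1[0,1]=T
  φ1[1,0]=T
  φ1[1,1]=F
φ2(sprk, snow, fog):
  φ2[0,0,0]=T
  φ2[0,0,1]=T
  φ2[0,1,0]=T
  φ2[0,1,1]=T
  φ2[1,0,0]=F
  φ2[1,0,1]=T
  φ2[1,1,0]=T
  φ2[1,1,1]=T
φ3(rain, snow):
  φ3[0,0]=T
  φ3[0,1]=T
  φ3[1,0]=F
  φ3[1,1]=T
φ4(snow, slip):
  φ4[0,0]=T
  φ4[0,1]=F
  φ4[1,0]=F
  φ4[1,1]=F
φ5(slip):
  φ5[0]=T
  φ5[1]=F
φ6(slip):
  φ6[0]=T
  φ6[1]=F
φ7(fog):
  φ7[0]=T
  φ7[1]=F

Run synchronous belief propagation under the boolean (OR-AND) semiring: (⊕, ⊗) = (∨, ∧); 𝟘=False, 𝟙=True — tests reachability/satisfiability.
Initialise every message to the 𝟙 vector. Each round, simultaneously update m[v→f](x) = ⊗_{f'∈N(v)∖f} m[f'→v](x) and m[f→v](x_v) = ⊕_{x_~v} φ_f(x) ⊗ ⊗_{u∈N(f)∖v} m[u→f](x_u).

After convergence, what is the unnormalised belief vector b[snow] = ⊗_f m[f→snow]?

b[snow] = [T, F]

init: all messages = 𝟙 over 2 values
r1 m[φ0→sprk] = [T, T]
r1 m[φ0→ice] = [T, T]
r1 m[φ1→sprk] = [T, T]
r1 m[φ1→wind] = [T, T]
r1 m[φ2→sprk] = [T, T]
r1 m[φ2→snow] = [T, T]
r1 m[φ2→fog] = [T, T]
r1 m[φ3→rain] = [T, T]
r1 m[φ3→snow] = [T, T]
r1 m[φ4→snow] = [T, F]
r1 m[φ4→slip] = [T, F]
r1 m[φ5→slip] = [T, F]
r1 m[φ6→slip] = [T, F]
r1 m[φ7→fog] = [T, F]
r1 m[sprk→φ0] = [T, T]
r1 m[sprk→φ1] = [T, T]
r1 m[sprk→φ2] = [T, T]
r1 m[wind→φ1] = [T, T]
r1 m[ice→φ0] = [T, T]
r1 m[rain→φ3] = [T, T]
r1 m[snow→φ2] = [T, T]
r1 m[snow→φ3] = [T, T]
r1 m[snow→φ4] = [T, T]
r1 m[slip→φ4] = [T, T]
r1 m[slip→φ5] = [T, T]
r1 m[slip→φ6] = [T, T]
r1 m[fog→φ2] = [T, T]
r1 m[fog→φ7] = [T, T]
r2 m[φ0→sprk] = [T, T]
r2 m[φ0→ice] = [T, T]
r2 m[φ1→sprk] = [T, T]
r2 m[φ1→wind] = [T, T]
r2 m[φ2→sprk] = [T, T]
r2 m[φ2→snow] = [T, T]
r2 m[φ2→fog] = [T, T]
r2 m[φ3→rain] = [T, T]
r2 m[φ3→snow] = [T, T]
r2 m[φ4→snow] = [T, F]
r2 m[φ4→slip] = [T, F]
r2 m[φ5→slip] = [T, F]
r2 m[φ6→slip] = [T, F]
r2 m[φ7→fog] = [T, F]
r2 m[sprk→φ0] = [T, T]
r2 m[sprk→φ1] = [T, T]
r2 m[sprk→φ2] = [T, T]
r2 m[wind→φ1] = [T, T]
r2 m[ice→φ0] = [T, T]
r2 m[rain→φ3] = [T, T]
r2 m[snow→φ2] = [T, F]
r2 m[snow→φ3] = [T, F]
r2 m[snow→φ4] = [T, T]
r2 m[slip→φ4] = [T, F]
r2 m[slip→φ5] = [T, F]
r2 m[slip→φ6] = [T, F]
r2 m[fog→φ2] = [T, F]
r2 m[fog→φ7] = [T, T]
r3 m[φ0→sprk] = [T, T]
r3 m[φ0→ice] = [T, T]
r3 m[φ1→sprk] = [T, T]
r3 m[φ1→wind] = [T, T]
r3 m[φ2→sprk] = [T, F]
r3 m[φ2→snow] = [T, T]
r3 m[φ2→fog] = [T, T]
r3 m[φ3→rain] = [T, F]
r3 m[φ3→snow] = [T, T]
r3 m[φ4→snow] = [T, F]
r3 m[φ4→slip] = [T, F]
r3 m[φ5→slip] = [T, F]
r3 m[φ6→slip] = [T, F]
r3 m[φ7→fog] = [T, F]
r3 m[sprk→φ0] = [T, T]
r3 m[sprk→φ1] = [T, T]
r3 m[sprk→φ2] = [T, T]
r3 m[wind→φ1] = [T, T]
r3 m[ice→φ0] = [T, T]
r3 m[rain→φ3] = [T, T]
r3 m[snow→φ2] = [T, F]
r3 m[snow→φ3] = [T, F]
r3 m[snow→φ4] = [T, T]
r3 m[slip→φ4] = [T, F]
r3 m[slip→φ5] = [T, F]
r3 m[slip→φ6] = [T, F]
r3 m[fog→φ2] = [T, F]
r3 m[fog→φ7] = [T, T]
r4 m[φ0→sprk] = [T, T]
r4 m[φ0→ice] = [T, T]
r4 m[φ1→sprk] = [T, T]
r4 m[φ1→wind] = [T, T]
r4 m[φ2→sprk] = [T, F]
r4 m[φ2→snow] = [T, T]
r4 m[φ2→fog] = [T, T]
r4 m[φ3→rain] = [T, F]
r4 m[φ3→snow] = [T, T]
r4 m[φ4→snow] = [T, F]
r4 m[φ4→slip] = [T, F]
r4 m[φ5→slip] = [T, F]
r4 m[φ6→slip] = [T, F]
r4 m[φ7→fog] = [T, F]
r4 m[sprk→φ0] = [T, F]
r4 m[sprk→φ1] = [T, F]
r4 m[sprk→φ2] = [T, T]
r4 m[wind→φ1] = [T, T]
r4 m[ice→φ0] = [T, T]
r4 m[rain→φ3] = [T, T]
r4 m[snow→φ2] = [T, F]
r4 m[snow→φ3] = [T, F]
r4 m[snow→φ4] = [T, T]
r4 m[slip→φ4] = [T, F]
r4 m[slip→φ5] = [T, F]
r4 m[slip→φ6] = [T, F]
r4 m[fog→φ2] = [T, F]
r4 m[fog→φ7] = [T, T]
r5 m[φ0→sprk] = [T, T]
r5 m[φ0→ice] = [F, T]
r5 m[φ1→sprk] = [T, T]
r5 m[φ1→wind] = [F, T]
r5 m[φ2→sprk] = [T, F]
r5 m[φ2→snow] = [T, T]
r5 m[φ2→fog] = [T, T]
r5 m[φ3→rain] = [T, F]
r5 m[φ3→snow] = [T, T]
r5 m[φ4→snow] = [T, F]
r5 m[φ4→slip] = [T, F]
r5 m[φ5→slip] = [T, F]
r5 m[φ6→slip] = [T, F]
r5 m[φ7→fog] = [T, F]
r5 m[sprk→φ0] = [T, F]
r5 m[sprk→φ1] = [T, F]
r5 m[sprk→φ2] = [T, T]
r5 m[wind→φ1] = [T, T]
r5 m[ice→φ0] = [T, T]
r5 m[rain→φ3] = [T, T]
r5 m[snow→φ2] = [T, F]
r5 m[snow→φ3] = [T, F]
r5 m[snow→φ4] = [T, T]
r5 m[slip→φ4] = [T, F]
r5 m[slip→φ5] = [T, F]
r5 m[slip→φ6] = [T, F]
r5 m[fog→φ2] = [T, F]
r5 m[fog→φ7] = [T, T]
r6 m[φ0→sprk] = [T, T]
r6 m[φ0→ice] = [F, T]
r6 m[φ1→sprk] = [T, T]
r6 m[φ1→wind] = [F, T]
r6 m[φ2→sprk] = [T, F]
r6 m[φ2→snow] = [T, T]
r6 m[φ2→fog] = [T, T]
r6 m[φ3→rain] = [T, F]
r6 m[φ3→snow] = [T, T]
r6 m[φ4→snow] = [T, F]
r6 m[φ4→slip] = [T, F]
r6 m[φ5→slip] = [T, F]
r6 m[φ6→slip] = [T, F]
r6 m[φ7→fog] = [T, F]
r6 m[sprk→φ0] = [T, F]
r6 m[sprk→φ1] = [T, F]
r6 m[sprk→φ2] = [T, T]
r6 m[wind→φ1] = [T, T]
r6 m[ice→φ0] = [T, T]
r6 m[rain→φ3] = [T, T]
r6 m[snow→φ2] = [T, F]
r6 m[snow→φ3] = [T, F]
r6 m[snow→φ4] = [T, T]
r6 m[slip→φ4] = [T, F]
r6 m[slip→φ5] = [T, F]
r6 m[slip→φ6] = [T, F]
r6 m[fog→φ2] = [T, F]
r6 m[fog→φ7] = [T, T]
fixed point reached at round 6
b[snow] = ⊗ incoming = [T, F]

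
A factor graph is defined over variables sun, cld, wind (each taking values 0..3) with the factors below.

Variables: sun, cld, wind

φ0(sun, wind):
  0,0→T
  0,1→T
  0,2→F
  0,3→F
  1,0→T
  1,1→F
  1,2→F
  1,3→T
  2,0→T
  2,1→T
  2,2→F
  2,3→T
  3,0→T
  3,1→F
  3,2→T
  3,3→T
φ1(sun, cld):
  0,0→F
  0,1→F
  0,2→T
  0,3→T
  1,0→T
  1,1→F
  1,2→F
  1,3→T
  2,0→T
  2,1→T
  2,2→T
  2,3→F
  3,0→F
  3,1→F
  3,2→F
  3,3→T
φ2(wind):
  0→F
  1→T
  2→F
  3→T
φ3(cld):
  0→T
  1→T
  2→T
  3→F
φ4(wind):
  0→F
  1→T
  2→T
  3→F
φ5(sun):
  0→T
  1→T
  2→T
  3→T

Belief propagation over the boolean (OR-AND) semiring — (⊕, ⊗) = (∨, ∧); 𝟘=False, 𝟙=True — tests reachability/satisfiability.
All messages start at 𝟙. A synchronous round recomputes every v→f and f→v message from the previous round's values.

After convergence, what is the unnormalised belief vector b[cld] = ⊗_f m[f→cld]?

b[cld] = [T, T, T, F]

init: all messages = 𝟙 over 4 values
r1 m[φ0→sun] = [T, T, T, T]
r1 m[φ0→wind] = [T, T, T, T]
r1 m[φ1→sun] = [T, T, T, T]
r1 m[φ1→cld] = [T, T, T, T]
r1 m[φ2→wind] = [F, T, F, T]
r1 m[φ3→cld] = [T, T, T, F]
r1 m[φ4→wind] = [F, T, T, F]
r1 m[φ5→sun] = [T, T, T, T]
r1 m[sun→φ0] = [T, T, T, T]
r1 m[sun→φ1] = [T, T, T, T]
r1 m[sun→φ5] = [T, T, T, T]
r1 m[cld→φ1] = [T, T, T, T]
r1 m[cld→φ3] = [T, T, T, T]
r1 m[wind→φ0] = [T, T, T, T]
r1 m[wind→φ2] = [T, T, T, T]
r1 m[wind→φ4] = [T, T, T, T]
r2 m[φ0→sun] = [T, T, T, T]
r2 m[φ0→wind] = [T, T, T, T]
r2 m[φ1→sun] = [T, T, T, T]
r2 m[φ1→cld] = [T, T, T, T]
r2 m[φ2→wind] = [F, T, F, T]
r2 m[φ3→cld] = [T, T, T, F]
r2 m[φ4→wind] = [F, T, T, F]
r2 m[φ5→sun] = [T, T, T, T]
r2 m[sun→φ0] = [T, T, T, T]
r2 m[sun→φ1] = [T, T, T, T]
r2 m[sun→φ5] = [T, T, T, T]
r2 m[cld→φ1] = [T, T, T, F]
r2 m[cld→φ3] = [T, T, T, T]
r2 m[wind→φ0] = [F, T, F, F]
r2 m[wind→φ2] = [F, T, T, F]
r2 m[wind→φ4] = [F, T, F, T]
r3 m[φ0→sun] = [T, F, T, F]
r3 m[φ0→wind] = [T, T, T, T]
r3 m[φ1→sun] = [T, T, T, F]
r3 m[φ1→cld] = [T, T, T, T]
r3 m[φ2→wind] = [F, T, F, T]
r3 m[φ3→cld] = [T, T, T, F]
r3 m[φ4→wind] = [F, T, T, F]
r3 m[φ5→sun] = [T, T, T, T]
r3 m[sun→φ0] = [T, T, T, T]
r3 m[sun→φ1] = [T, T, T, T]
r3 m[sun→φ5] = [T, T, T, T]
r3 m[cld→φ1] = [T, T, T, F]
r3 m[cld→φ3] = [T, T, T, T]
r3 m[wind→φ0] = [F, T, F, F]
r3 m[wind→φ2] = [F, T, T, F]
r3 m[wind→φ4] = [F, T, F, T]
r4 m[φ0→sun] = [T, F, T, F]
r4 m[φ0→wind] = [T, T, T, T]
r4 m[φ1→sun] = [T, T, T, F]
r4 m[φ1→cld] = [T, T, T, T]
r4 m[φ2→wind] = [F, T, F, T]
r4 m[φ3→cld] = [T, T, T, F]
r4 m[φ4→wind] = [F, T, T, F]
r4 m[φ5→sun] = [T, T, T, T]
r4 m[sun→φ0] = [T, T, T, F]
r4 m[sun→φ1] = [T, F, T, F]
r4 m[sun→φ5] = [T, F, T, F]
r4 m[cld→φ1] = [T, T, T, F]
r4 m[cld→φ3] = [T, T, T, T]
r4 m[wind→φ0] = [F, T, F, F]
r4 m[wind→φ2] = [F, T, T, F]
r4 m[wind→φ4] = [F, T, F, T]
r5 m[φ0→sun] = [T, F, T, F]
r5 m[φ0→wind] = [T, T, F, T]
r5 m[φ1→sun] = [T, T, T, F]
r5 m[φ1→cld] = [T, T, T, T]
r5 m[φ2→wind] = [F, T, F, T]
r5 m[φ3→cld] = [T, T, T, F]
r5 m[φ4→wind] = [F, T, T, F]
r5 m[φ5→sun] = [T, T, T, T]
r5 m[sun→φ0] = [T, T, T, F]
r5 m[sun→φ1] = [T, F, T, F]
r5 m[sun→φ5] = [T, F, T, F]
r5 m[cld→φ1] = [T, T, T, F]
r5 m[cld→φ3] = [T, T, T, T]
r5 m[wind→φ0] = [F, T, F, F]
r5 m[wind→φ2] = [F, T, T, F]
r5 m[wind→φ4] = [F, T, F, T]
r6 m[φ0→sun] = [T, F, T, F]
r6 m[φ0→wind] = [T, T, F, T]
r6 m[φ1→sun] = [T, T, T, F]
r6 m[φ1→cld] = [T, T, T, T]
r6 m[φ2→wind] = [F, T, F, T]
r6 m[φ3→cld] = [T, T, T, F]
r6 m[φ4→wind] = [F, T, T, F]
r6 m[φ5→sun] = [T, T, T, T]
r6 m[sun→φ0] = [T, T, T, F]
r6 m[sun→φ1] = [T, F, T, F]
r6 m[sun→φ5] = [T, F, T, F]
r6 m[cld→φ1] = [T, T, T, F]
r6 m[cld→φ3] = [T, T, T, T]
r6 m[wind→φ0] = [F, T, F, F]
r6 m[wind→φ2] = [F, T, F, F]
r6 m[wind→φ4] = [F, T, F, T]
r7 m[φ0→sun] = [T, F, T, F]
r7 m[φ0→wind] = [T, T, F, T]
r7 m[φ1→sun] = [T, T, T, F]
r7 m[φ1→cld] = [T, T, T, T]
r7 m[φ2→wind] = [F, T, F, T]
r7 m[φ3→cld] = [T, T, T, F]
r7 m[φ4→wind] = [F, T, T, F]
r7 m[φ5→sun] = [T, T, T, T]
r7 m[sun→φ0] = [T, T, T, F]
r7 m[sun→φ1] = [T, F, T, F]
r7 m[sun→φ5] = [T, F, T, F]
r7 m[cld→φ1] = [T, T, T, F]
r7 m[cld→φ3] = [T, T, T, T]
r7 m[wind→φ0] = [F, T, F, F]
r7 m[wind→φ2] = [F, T, F, F]
r7 m[wind→φ4] = [F, T, F, T]
fixed point reached at round 7
b[cld] = ⊗ incoming = [T, T, T, F]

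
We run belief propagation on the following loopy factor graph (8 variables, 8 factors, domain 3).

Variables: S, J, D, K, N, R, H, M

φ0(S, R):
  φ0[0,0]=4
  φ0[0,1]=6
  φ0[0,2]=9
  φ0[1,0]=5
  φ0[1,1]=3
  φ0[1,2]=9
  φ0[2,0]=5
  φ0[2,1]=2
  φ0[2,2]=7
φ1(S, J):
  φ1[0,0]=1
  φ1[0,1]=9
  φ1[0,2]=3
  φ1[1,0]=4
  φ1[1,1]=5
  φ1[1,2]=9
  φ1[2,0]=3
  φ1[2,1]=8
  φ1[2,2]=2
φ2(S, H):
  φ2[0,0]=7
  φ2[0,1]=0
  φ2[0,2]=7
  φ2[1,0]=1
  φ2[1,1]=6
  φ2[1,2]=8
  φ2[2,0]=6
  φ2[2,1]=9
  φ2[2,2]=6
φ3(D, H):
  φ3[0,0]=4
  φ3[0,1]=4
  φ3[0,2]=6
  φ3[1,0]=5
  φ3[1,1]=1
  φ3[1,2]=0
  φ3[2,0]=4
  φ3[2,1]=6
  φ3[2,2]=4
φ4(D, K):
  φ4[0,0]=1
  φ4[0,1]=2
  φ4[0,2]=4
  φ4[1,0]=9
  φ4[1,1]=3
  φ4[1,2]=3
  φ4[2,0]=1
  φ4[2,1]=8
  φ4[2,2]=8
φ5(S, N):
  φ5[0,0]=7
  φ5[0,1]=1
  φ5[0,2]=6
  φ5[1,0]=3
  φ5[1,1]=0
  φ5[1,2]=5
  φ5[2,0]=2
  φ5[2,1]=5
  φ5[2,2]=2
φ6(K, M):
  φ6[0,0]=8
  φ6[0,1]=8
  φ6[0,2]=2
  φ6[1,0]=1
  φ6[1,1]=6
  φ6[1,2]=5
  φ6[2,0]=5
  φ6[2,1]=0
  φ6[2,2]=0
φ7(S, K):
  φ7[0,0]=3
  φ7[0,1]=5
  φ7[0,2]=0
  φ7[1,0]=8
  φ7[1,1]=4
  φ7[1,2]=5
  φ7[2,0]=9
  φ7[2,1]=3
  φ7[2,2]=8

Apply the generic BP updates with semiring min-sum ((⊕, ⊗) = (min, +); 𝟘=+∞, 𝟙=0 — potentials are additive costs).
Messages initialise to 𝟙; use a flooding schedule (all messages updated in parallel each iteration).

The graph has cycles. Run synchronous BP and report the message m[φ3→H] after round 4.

init: all messages = 𝟙 over 3 values
r1 m[φ0→S] = [4, 3, 2]
r1 m[φ0→R] = [4, 2, 7]
r1 m[φ1→S] = [1, 4, 2]
r1 m[φ1→J] = [1, 5, 2]
r1 m[φ2→S] = [0, 1, 6]
r1 m[φ2→H] = [1, 0, 6]
r1 m[φ3→D] = [4, 0, 4]
r1 m[φ3→H] = [4, 1, 0]
r1 m[φ4→D] = [1, 3, 1]
r1 m[φ4→K] = [1, 2, 3]
r1 m[φ5→S] = [1, 0, 2]
r1 m[φ5→N] = [2, 0, 2]
r1 m[φ6→K] = [2, 1, 0]
r1 m[φ6→M] = [1, 0, 0]
r1 m[φ7→S] = [0, 4, 3]
r1 m[φ7→K] = [3, 3, 0]
r1 m[S→φ0] = [0, 0, 0]
r1 m[S→φ1] = [0, 0, 0]
r1 m[S→φ2] = [0, 0, 0]
r1 m[S→φ5] = [0, 0, 0]
r1 m[S→φ7] = [0, 0, 0]
r1 m[J→φ1] = [0, 0, 0]
r1 m[D→φ3] = [0, 0, 0]
r1 m[D→φ4] = [0, 0, 0]
r1 m[K→φ4] = [0, 0, 0]
r1 m[K→φ6] = [0, 0, 0]
r1 m[K→φ7] = [0, 0, 0]
r1 m[N→φ5] = [0, 0, 0]
r1 m[R→φ0] = [0, 0, 0]
r1 m[H→φ2] = [0, 0, 0]
r1 m[H→φ3] = [0, 0, 0]
r1 m[M→φ6] = [0, 0, 0]
r2 m[φ0→S] = [4, 3, 2]
r2 m[φ0→R] = [4, 2, 7]
r2 m[φ1→S] = [1, 4, 2]
r2 m[φ1→J] = [1, 5, 2]
r2 m[φ2→S] = [0, 1, 6]
r2 m[φ2→H] = [1, 0, 6]
r2 m[φ3→D] = [4, 0, 4]
r2 m[φ3→H] = [4, 1, 0]
r2 m[φ4→D] = [1, 3, 1]
r2 m[φ4→K] = [1, 2, 3]
r2 m[φ5→S] = [1, 0, 2]
r2 m[φ5→N] = [2, 0, 2]
r2 m[φ6→K] = [2, 1, 0]
r2 m[φ6→M] = [1, 0, 0]
r2 m[φ7→S] = [0, 4, 3]
r2 m[φ7→K] = [3, 3, 0]
r2 m[S→φ0] = [2, 9, 13]
r2 m[S→φ1] = [5, 8, 13]
r2 m[S→φ2] = [6, 11, 9]
r2 m[S→φ5] = [5, 12, 13]
r2 m[S→φ7] = [6, 8, 12]
r2 m[J→φ1] = [0, 0, 0]
r2 m[D→φ3] = [1, 3, 1]
r2 m[D→φ4] = [4, 0, 4]
r2 m[K→φ4] = [5, 4, 0]
r2 m[K→φ6] = [4, 5, 3]
r2 m[K→φ7] = [3, 3, 3]
r2 m[N→φ5] = [0, 0, 0]
r2 m[R→φ0] = [0, 0, 0]
r2 m[H→φ2] = [4, 1, 0]
r2 m[H→φ3] = [1, 0, 6]
r2 m[M→φ6] = [0, 0, 0]
r3 m[φ0→S] = [4, 3, 2]
r3 m[φ0→R] = [6, 8, 11]
r3 m[φ1→S] = [1, 4, 2]
r3 m[φ1→J] = [6, 13, 8]
r3 m[φ2→S] = [1, 5, 6]
r3 m[φ2→H] = [12, 6, 13]
r3 m[φ3→D] = [4, 1, 5]
r3 m[φ3→H] = [5, 4, 3]
r3 m[φ4→D] = [4, 3, 6]
r3 m[φ4→K] = [5, 3, 3]
r3 m[φ5→S] = [1, 0, 2]
r3 m[φ5→N] = [12, 6, 11]
r3 m[φ6→K] = [2, 1, 0]
r3 m[φ6→M] = [6, 3, 3]
r3 m[φ7→S] = [3, 7, 6]
r3 m[φ7→K] = [9, 11, 6]
r3 m[S→φ0] = [2, 9, 13]
r3 m[S→φ1] = [5, 8, 13]
r3 m[S→φ2] = [6, 11, 9]
r3 m[S→φ5] = [5, 12, 13]
r3 m[S→φ7] = [6, 8, 12]
r3 m[J→φ1] = [0, 0, 0]
r3 m[D→φ3] = [1, 3, 1]
r3 m[D→φ4] = [4, 0, 4]
r3 m[K→φ4] = [5, 4, 0]
r3 m[K→φ6] = [4, 5, 3]
r3 m[K→φ7] = [3, 3, 3]
r3 m[N→φ5] = [0, 0, 0]
r3 m[R→φ0] = [0, 0, 0]
r3 m[H→φ2] = [4, 1, 0]
r3 m[H→φ3] = [1, 0, 6]
r3 m[M→φ6] = [0, 0, 0]
r4 m[φ0→S] = [4, 3, 2]
r4 m[φ0→R] = [6, 8, 11]
r4 m[φ1→S] = [1, 4, 2]
r4 m[φ1→J] = [6, 13, 8]
r4 m[φ2→S] = [1, 5, 6]
r4 m[φ2→H] = [12, 6, 13]
r4 m[φ3→D] = [4, 1, 5]
r4 m[φ3→H] = [5, 4, 3]
r4 m[φ4→D] = [4, 3, 6]
r4 m[φ4→K] = [5, 3, 3]
r4 m[φ5→S] = [1, 0, 2]
r4 m[φ5→N] = [12, 6, 11]
r4 m[φ6→K] = [2, 1, 0]
r4 m[φ6→M] = [6, 3, 3]
r4 m[φ7→S] = [3, 7, 6]
r4 m[φ7→K] = [9, 11, 6]
r4 m[S→φ0] = [6, 16, 16]
r4 m[S→φ1] = [9, 15, 16]
r4 m[S→φ2] = [9, 14, 12]
r4 m[S→φ5] = [9, 19, 16]
r4 m[S→φ7] = [7, 12, 12]
r4 m[J→φ1] = [0, 0, 0]
r4 m[D→φ3] = [4, 3, 6]
r4 m[D→φ4] = [4, 1, 5]
r4 m[K→φ4] = [11, 12, 6]
r4 m[K→φ6] = [14, 14, 9]
r4 m[K→φ7] = [7, 4, 3]
r4 m[N→φ5] = [0, 0, 0]
r4 m[R→φ0] = [0, 0, 0]
r4 m[H→φ2] = [5, 4, 3]
r4 m[H→φ3] = [12, 6, 13]
r4 m[M→φ6] = [0, 0, 0]

message @ round 4 = [5, 4, 3]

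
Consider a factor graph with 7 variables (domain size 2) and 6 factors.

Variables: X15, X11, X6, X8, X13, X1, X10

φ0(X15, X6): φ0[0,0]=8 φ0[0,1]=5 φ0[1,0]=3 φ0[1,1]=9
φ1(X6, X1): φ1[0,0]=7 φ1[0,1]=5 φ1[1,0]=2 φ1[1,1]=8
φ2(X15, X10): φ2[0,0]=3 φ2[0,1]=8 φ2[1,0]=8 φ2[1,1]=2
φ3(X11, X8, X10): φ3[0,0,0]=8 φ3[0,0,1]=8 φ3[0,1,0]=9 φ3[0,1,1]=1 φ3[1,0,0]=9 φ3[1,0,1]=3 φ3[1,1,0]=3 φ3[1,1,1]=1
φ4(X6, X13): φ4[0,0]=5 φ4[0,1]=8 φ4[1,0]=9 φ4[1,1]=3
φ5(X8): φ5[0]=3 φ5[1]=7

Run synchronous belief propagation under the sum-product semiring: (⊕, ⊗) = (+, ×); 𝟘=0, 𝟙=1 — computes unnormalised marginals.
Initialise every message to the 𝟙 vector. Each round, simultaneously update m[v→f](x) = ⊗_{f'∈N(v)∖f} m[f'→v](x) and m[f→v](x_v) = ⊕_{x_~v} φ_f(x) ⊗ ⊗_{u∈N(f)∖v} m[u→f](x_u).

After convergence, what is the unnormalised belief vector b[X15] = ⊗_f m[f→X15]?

init: all messages = 𝟙 over 2 values
r1 m[φ0→X15] = [13, 12]
r1 m[φ0→X6] = [11, 14]
r1 m[φ1→X6] = [12, 10]
r1 m[φ1→X1] = [9, 13]
r1 m[φ2→X15] = [11, 10]
r1 m[φ2→X10] = [11, 10]
r1 m[φ3→X11] = [26, 16]
r1 m[φ3→X8] = [28, 14]
r1 m[φ3→X10] = [29, 13]
r1 m[φ4→X6] = [13, 12]
r1 m[φ4→X13] = [14, 11]
r1 m[φ5→X8] = [3, 7]
r1 m[X15→φ0] = [1, 1]
r1 m[X15→φ2] = [1, 1]
r1 m[X11→φ3] = [1, 1]
r1 m[X6→φ0] = [1, 1]
r1 m[X6→φ1] = [1, 1]
r1 m[X6→φ4] = [1, 1]
r1 m[X8→φ3] = [1, 1]
r1 m[X8→φ5] = [1, 1]
r1 m[X13→φ4] = [1, 1]
r1 m[X1→φ1] = [1, 1]
r1 m[X10→φ2] = [1, 1]
r1 m[X10→φ3] = [1, 1]
r2 m[φ0→X15] = [13, 12]
r2 m[φ0→X6] = [11, 14]
r2 m[φ1→X6] = [12, 10]
r2 m[φ1→X1] = [9, 13]
r2 m[φ2→X15] = [11, 10]
r2 m[φ2→X10] = [11, 10]
r2 m[φ3→X11] = [26, 16]
r2 m[φ3→X8] = [28, 14]
r2 m[φ3→X10] = [29, 13]
r2 m[φ4→X6] = [13, 12]
r2 m[φ4→X13] = [14, 11]
r2 m[φ5→X8] = [3, 7]
r2 m[X15→φ0] = [11, 10]
r2 m[X15→φ2] = [13, 12]
r2 m[X11→φ3] = [1, 1]
r2 m[X6→φ0] = [156, 120]
r2 m[X6→φ1] = [143, 168]
r2 m[X6→φ4] = [132, 140]
r2 m[X8→φ3] = [3, 7]
r2 m[X8→φ5] = [28, 14]
r2 m[X13→φ4] = [1, 1]
r2 m[X1→φ1] = [1, 1]
r2 m[X10→φ2] = [29, 13]
r2 m[X10→φ3] = [11, 10]
r3 m[φ0→X15] = [1848, 1548]
r3 m[φ0→X6] = [118, 145]
r3 m[φ1→X6] = [12, 10]
r3 m[φ1→X1] = [1337, 2059]
r3 m[φ2→X15] = [191, 258]
r3 m[φ2→X10] = [135, 128]
r3 m[φ3→X11] = [1267, 688]
r3 m[φ3→X8] = [297, 152]
r3 m[φ3→X10] = [135, 47]
r3 m[φ4→X6] = [13, 12]
r3 m[φ4→X13] = [1920, 1476]
r3 m[φ5→X8] = [3, 7]
r3 m[X15→φ0] = [11, 10]
r3 m[X15→φ2] = [13, 12]
r3 m[X11→φ3] = [1, 1]
r3 m[X6→φ0] = [156, 120]
r3 m[X6→φ1] = [143, 168]
r3 m[X6→φ4] = [132, 140]
r3 m[X8→φ3] = [3, 7]
r3 m[X8→φ5] = [28, 14]
r3 m[X13→φ4] = [1, 1]
r3 m[X1→φ1] = [1, 1]
r3 m[X10→φ2] = [29, 13]
r3 m[X10→φ3] = [11, 10]
r4 m[φ0→X15] = [1848, 1548]
r4 m[φ0→X6] = [118, 145]
r4 m[φ1→X6] = [12, 10]
r4 m[φ1→X1] = [1337, 2059]
r4 m[φ2→X15] = [191, 258]
r4 m[φ2→X10] = [135, 128]
r4 m[φ3→X11] = [1267, 688]
r4 m[φ3→X8] = [297, 152]
r4 m[φ3→X10] = [135, 47]
r4 m[φ4→X6] = [13, 12]
r4 m[φ4→X13] = [1920, 1476]
r4 m[φ5→X8] = [3, 7]
r4 m[X15→φ0] = [191, 258]
r4 m[X15→φ2] = [1848, 1548]
r4 m[X11→φ3] = [1, 1]
r4 m[X6→φ0] = [156, 120]
r4 m[X6→φ1] = [1534, 1740]
r4 m[X6→φ4] = [1416, 1450]
r4 m[X8→φ3] = [3, 7]
r4 m[X8→φ5] = [297, 152]
r4 m[X13→φ4] = [1, 1]
r4 m[X1→φ1] = [1, 1]
r4 m[X10→φ2] = [135, 47]
r4 m[X10→φ3] = [135, 128]
r5 m[φ0→X15] = [1848, 1548]
r5 m[φ0→X6] = [2302, 3277]
r5 m[φ1→X6] = [12, 10]
r5 m[φ1→X1] = [14218, 21590]
r5 m[φ2→X15] = [781, 1174]
r5 m[φ2→X10] = [17928, 17880]
r5 m[φ3→X11] = [15713, 8528]
r5 m[φ3→X8] = [3703, 1876]
r5 m[φ3→X10] = [135, 47]
r5 m[φ4→X6] = [13, 12]
r5 m[φ4→X13] = [20130, 15678]
r5 m[φ5→X8] = [3, 7]
r5 m[X15→φ0] = [191, 258]
r5 m[X15→φ2] = [1848, 1548]
r5 m[X11→φ3] = [1, 1]
r5 m[X6→φ0] = [156, 120]
r5 m[X6→φ1] = [1534, 1740]
r5 m[X6→φ4] = [1416, 1450]
r5 m[X8→φ3] = [3, 7]
r5 m[X8→φ5] = [297, 152]
r5 m[X13→φ4] = [1, 1]
r5 m[X1→φ1] = [1, 1]
r5 m[X10→φ2] = [135, 47]
r5 m[X10→φ3] = [135, 128]
r6 m[φ0→X15] = [1848, 1548]
r6 m[φ0→X6] = [2302, 3277]
r6 m[φ1→X6] = [12, 10]
r6 m[φ1→X1] = [14218, 21590]
r6 m[φ2→X15] = [781, 1174]
r6 m[φ2→X10] = [17928, 17880]
r6 m[φ3→X11] = [15713, 8528]
r6 m[φ3→X8] = [3703, 1876]
r6 m[φ3→X10] = [135, 47]
r6 m[φ4→X6] = [13, 12]
r6 m[φ4→X13] = [20130, 15678]
r6 m[φ5→X8] = [3, 7]
r6 m[X15→φ0] = [781, 1174]
r6 m[X15→φ2] = [1848, 1548]
r6 m[X11→φ3] = [1, 1]
r6 m[X6→φ0] = [156, 120]
r6 m[X6→φ1] = [29926, 39324]
r6 m[X6→φ4] = [27624, 32770]
r6 m[X8→φ3] = [3, 7]
r6 m[X8→φ5] = [3703, 1876]
r6 m[X13→φ4] = [1, 1]
r6 m[X1→φ1] = [1, 1]
r6 m[X10→φ2] = [135, 47]
r6 m[X10→φ3] = [17928, 17880]
r7 m[φ0→X15] = [1848, 1548]
r7 m[φ0→X6] = [9770, 14471]
r7 m[φ1→X6] = [12, 10]
r7 m[φ1→X1] = [288130, 464222]
r7 m[φ2→X15] = [781, 1174]
r7 m[φ2→X10] = [17928, 17880]
r7 m[φ3→X11] = [2114016, 1146624]
r7 m[φ3→X8] = [501456, 250896]
r7 m[φ3→X10] = [135, 47]
r7 m[φ4→X6] = [13, 12]
r7 m[φ4→X13] = [433050, 319302]
r7 m[φ5→X8] = [3, 7]
r7 m[X15→φ0] = [781, 1174]
r7 m[X15→φ2] = [1848, 1548]
r7 m[X11→φ3] = [1, 1]
r7 m[X6→φ0] = [156, 120]
r7 m[X6→φ1] = [29926, 39324]
r7 m[X6→φ4] = [27624, 32770]
r7 m[X8→φ3] = [3, 7]
r7 m[X8→φ5] = [3703, 1876]
r7 m[X13→φ4] = [1, 1]
r7 m[X1→φ1] = [1, 1]
r7 m[X10→φ2] = [135, 47]
r7 m[X10→φ3] = [17928, 17880]
r8 m[φ0→X15] = [1848, 1548]
r8 m[φ0→X6] = [9770, 14471]
r8 m[φ1→X6] = [12, 10]
r8 m[φ1→X1] = [288130, 464222]
r8 m[φ2→X15] = [781, 1174]
r8 m[φ2→X10] = [17928, 17880]
r8 m[φ3→X11] = [2114016, 1146624]
r8 m[φ3→X8] = [501456, 250896]
r8 m[φ3→X10] = [135, 47]
r8 m[φ4→X6] = [13, 12]
r8 m[φ4→X13] = [433050, 319302]
r8 m[φ5→X8] = [3, 7]
r8 m[X15→φ0] = [781, 1174]
r8 m[X15→φ2] = [1848, 1548]
r8 m[X11→φ3] = [1, 1]
r8 m[X6→φ0] = [156, 120]
r8 m[X6→φ1] = [127010, 173652]
r8 m[X6→φ4] = [117240, 144710]
r8 m[X8→φ3] = [3, 7]
r8 m[X8→φ5] = [501456, 250896]
r8 m[X13→φ4] = [1, 1]
r8 m[X1→φ1] = [1, 1]
r8 m[X10→φ2] = [135, 47]
r8 m[X10→φ3] = [17928, 17880]
r9 m[φ0→X15] = [1848, 1548]
r9 m[φ0→X6] = [9770, 14471]
r9 m[φ1→X6] = [12, 10]
r9 m[φ1→X1] = [1236374, 2024266]
r9 m[φ2→X15] = [781, 1174]
r9 m[φ2→X10] = [17928, 17880]
r9 m[φ3→X11] = [2114016, 1146624]
r9 m[φ3→X8] = [501456, 250896]
r9 m[φ3→X10] = [135, 47]
r9 m[φ4→X6] = [13, 12]
r9 m[φ4→X13] = [1888590, 1372050]
r9 m[φ5→X8] = [3, 7]
r9 m[X15→φ0] = [781, 1174]
r9 m[X15→φ2] = [1848, 1548]
r9 m[X11→φ3] = [1, 1]
r9 m[X6→φ0] = [156, 120]
r9 m[X6→φ1] = [127010, 173652]
r9 m[X6→φ4] = [117240, 144710]
r9 m[X8→φ3] = [3, 7]
r9 m[X8→φ5] = [501456, 250896]
r9 m[X13→φ4] = [1, 1]
r9 m[X1→φ1] = [1, 1]
r9 m[X10→φ2] = [135, 47]
r9 m[X10→φ3] = [17928, 17880]
r10 m[φ0→X15] = [1848, 1548]
r10 m[φ0→X6] = [9770, 14471]
r10 m[φ1→X6] = [12, 10]
r10 m[φ1→X1] = [1236374, 2024266]
r10 m[φ2→X15] = [781, 1174]
r10 m[φ2→X10] = [17928, 17880]
r10 m[φ3→X11] = [2114016, 1146624]
r10 m[φ3→X8] = [501456, 250896]
r10 m[φ3→X10] = [135, 47]
r10 m[φ4→X6] = [13, 12]
r10 m[φ4→X13] = [1888590, 1372050]
r10 m[φ5→X8] = [3, 7]
r10 m[X15→φ0] = [781, 1174]
r10 m[X15→φ2] = [1848, 1548]
r10 m[X11→φ3] = [1, 1]
r10 m[X6→φ0] = [156, 120]
r10 m[X6→φ1] = [127010, 173652]
r10 m[X6→φ4] = [117240, 144710]
r10 m[X8→φ3] = [3, 7]
r10 m[X8→φ5] = [501456, 250896]
r10 m[X13→φ4] = [1, 1]
r10 m[X1→φ1] = [1, 1]
r10 m[X10→φ2] = [135, 47]
r10 m[X10→φ3] = [17928, 17880]
fixed point reached at round 10
b[X15] = ⊗ incoming = [1443288, 1817352]

b[X15] = [1443288, 1817352]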